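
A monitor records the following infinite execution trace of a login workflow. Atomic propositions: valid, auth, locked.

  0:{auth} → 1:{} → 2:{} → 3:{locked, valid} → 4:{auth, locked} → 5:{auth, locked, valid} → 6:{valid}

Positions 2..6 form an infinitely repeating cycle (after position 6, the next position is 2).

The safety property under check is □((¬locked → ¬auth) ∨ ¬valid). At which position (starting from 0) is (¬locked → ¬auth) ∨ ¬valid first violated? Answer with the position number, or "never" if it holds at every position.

never

(¬locked → ¬auth) ∨ ¬valid holds at every position 0..6, and those are all the positions the trace ever visits, so the invariant □((¬locked → ¬auth) ∨ ¬valid) is never violated.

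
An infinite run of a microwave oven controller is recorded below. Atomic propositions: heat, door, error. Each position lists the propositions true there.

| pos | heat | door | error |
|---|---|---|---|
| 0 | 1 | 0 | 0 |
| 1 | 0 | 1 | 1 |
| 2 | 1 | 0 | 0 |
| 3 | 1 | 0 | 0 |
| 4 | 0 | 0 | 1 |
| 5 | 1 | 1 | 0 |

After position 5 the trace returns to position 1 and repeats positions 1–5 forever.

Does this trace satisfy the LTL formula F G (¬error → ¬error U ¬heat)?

G (¬error → ¬error U ¬heat) holds at position 0, which is reachable from 0, so F G (¬error → ¬error U ¬heat) holds.

Yes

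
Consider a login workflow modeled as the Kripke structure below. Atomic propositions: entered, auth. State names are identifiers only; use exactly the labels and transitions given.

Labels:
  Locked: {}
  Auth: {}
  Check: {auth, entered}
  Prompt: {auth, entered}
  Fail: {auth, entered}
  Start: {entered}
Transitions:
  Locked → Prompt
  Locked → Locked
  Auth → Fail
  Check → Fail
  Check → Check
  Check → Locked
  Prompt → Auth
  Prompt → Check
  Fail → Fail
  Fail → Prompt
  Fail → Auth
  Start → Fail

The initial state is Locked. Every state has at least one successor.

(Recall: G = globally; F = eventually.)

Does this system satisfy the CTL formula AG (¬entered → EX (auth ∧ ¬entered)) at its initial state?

Violated

States satisfying ¬entered → EX (auth ∧ ¬entered): {Check, Prompt, Fail, Start}.
States satisfying AG (¬entered → EX (auth ∧ ¬entered)): ∅.
Auth is reachable from Locked and violates ¬entered → EX (auth ∧ ¬entered), so AG fails at Locked.
Locked ∉ Sat(AG (¬entered → EX (auth ∧ ¬entered))).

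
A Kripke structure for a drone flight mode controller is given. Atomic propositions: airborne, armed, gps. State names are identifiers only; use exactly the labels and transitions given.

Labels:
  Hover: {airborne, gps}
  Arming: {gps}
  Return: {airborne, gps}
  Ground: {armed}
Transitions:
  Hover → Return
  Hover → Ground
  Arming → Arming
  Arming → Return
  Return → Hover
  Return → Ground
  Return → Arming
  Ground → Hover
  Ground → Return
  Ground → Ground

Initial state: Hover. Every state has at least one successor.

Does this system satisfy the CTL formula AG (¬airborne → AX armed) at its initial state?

Does not hold

States satisfying ¬airborne → AX armed: {Hover, Return}.
States satisfying AG (¬airborne → AX armed): ∅.
Arming is reachable from Hover and violates ¬airborne → AX armed, so AG fails at Hover.
Hover ∉ Sat(AG (¬airborne → AX armed)).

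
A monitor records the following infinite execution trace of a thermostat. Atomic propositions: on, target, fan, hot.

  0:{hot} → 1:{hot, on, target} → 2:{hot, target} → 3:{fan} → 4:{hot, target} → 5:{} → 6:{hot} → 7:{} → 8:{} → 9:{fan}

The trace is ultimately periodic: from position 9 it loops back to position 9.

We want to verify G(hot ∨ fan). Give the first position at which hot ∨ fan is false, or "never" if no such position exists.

5

Check hot ∨ fan at each position in order: 0 ✓, 1 ✓, 2 ✓, 3 ✓, 4 ✓.
At position 5 the labels are {}, so hot ∨ fan is false there. This is the first violation.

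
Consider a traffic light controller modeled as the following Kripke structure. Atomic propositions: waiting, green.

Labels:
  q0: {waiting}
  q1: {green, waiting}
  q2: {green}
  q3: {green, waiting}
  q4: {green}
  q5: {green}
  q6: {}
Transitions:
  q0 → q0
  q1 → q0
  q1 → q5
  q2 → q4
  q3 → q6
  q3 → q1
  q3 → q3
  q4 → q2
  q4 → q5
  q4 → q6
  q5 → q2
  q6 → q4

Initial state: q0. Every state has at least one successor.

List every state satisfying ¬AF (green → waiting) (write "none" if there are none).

States satisfying green → waiting: {q0, q1, q3, q6}.
States satisfying AF (green → waiting): {q0, q1, q3, q6}.
States satisfying ¬AF (green → waiting): {q2, q4, q5}.

{q2, q4, q5}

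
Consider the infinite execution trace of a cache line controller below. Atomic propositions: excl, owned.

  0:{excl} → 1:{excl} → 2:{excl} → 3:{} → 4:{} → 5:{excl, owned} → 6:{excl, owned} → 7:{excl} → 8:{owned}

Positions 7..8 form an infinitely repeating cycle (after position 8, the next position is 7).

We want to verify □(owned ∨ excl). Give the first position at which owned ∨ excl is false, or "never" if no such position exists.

Check owned ∨ excl at each position in order: 0 ✓, 1 ✓, 2 ✓.
At position 3 the labels are {}, so owned ∨ excl is false there. This is the first violation.

3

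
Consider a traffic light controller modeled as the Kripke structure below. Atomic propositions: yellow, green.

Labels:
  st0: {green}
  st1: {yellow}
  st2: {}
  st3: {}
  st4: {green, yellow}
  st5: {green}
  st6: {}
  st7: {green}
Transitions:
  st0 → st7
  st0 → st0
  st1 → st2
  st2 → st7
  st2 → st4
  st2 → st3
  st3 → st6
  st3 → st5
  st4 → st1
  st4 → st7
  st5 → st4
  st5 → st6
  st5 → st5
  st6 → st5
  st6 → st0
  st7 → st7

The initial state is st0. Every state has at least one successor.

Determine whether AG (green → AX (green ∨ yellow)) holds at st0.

States satisfying green → AX (green ∨ yellow): {st0, st1, st2, st3, st4, st6, st7}.
States satisfying AG (green → AX (green ∨ yellow)): {st0, st7}.
Every state reachable from st0 satisfies green → AX (green ∨ yellow).
st0 ∈ Sat(AG (green → AX (green ∨ yellow))).

Yes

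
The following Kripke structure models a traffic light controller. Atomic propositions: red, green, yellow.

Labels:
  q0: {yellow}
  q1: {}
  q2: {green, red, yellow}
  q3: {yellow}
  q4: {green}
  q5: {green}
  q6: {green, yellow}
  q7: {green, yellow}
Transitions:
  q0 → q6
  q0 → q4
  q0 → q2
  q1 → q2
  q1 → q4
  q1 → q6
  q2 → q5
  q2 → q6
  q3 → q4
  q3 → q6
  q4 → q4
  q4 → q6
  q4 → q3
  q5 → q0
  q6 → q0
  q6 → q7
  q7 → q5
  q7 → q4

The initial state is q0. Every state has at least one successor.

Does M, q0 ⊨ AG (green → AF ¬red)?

Holds

States satisfying green → AF ¬red: {q0, q1, q2, q3, q4, q5, q6, q7}.
States satisfying AG (green → AF ¬red): {q0, q1, q2, q3, q4, q5, q6, q7}.
Every state reachable from q0 satisfies green → AF ¬red.
q0 ∈ Sat(AG (green → AF ¬red)).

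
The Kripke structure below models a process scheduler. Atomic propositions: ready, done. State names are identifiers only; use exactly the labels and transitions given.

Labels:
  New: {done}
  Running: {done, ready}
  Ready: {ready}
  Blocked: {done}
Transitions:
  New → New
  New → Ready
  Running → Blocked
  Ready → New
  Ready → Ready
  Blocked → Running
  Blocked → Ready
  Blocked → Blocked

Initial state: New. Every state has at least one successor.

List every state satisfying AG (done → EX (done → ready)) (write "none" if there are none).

{New, Ready}

States satisfying done → EX (done → ready): {New, Ready, Blocked}.
States satisfying AG (done → EX (done → ready)): {New, Ready}.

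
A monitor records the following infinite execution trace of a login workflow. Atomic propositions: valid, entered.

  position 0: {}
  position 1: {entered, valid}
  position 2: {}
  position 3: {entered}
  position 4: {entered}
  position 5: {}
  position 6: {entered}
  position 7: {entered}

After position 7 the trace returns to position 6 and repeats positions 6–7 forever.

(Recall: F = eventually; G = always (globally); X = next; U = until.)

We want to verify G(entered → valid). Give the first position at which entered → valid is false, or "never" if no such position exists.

3

Check entered → valid at each position in order: 0 ✓, 1 ✓, 2 ✓.
At position 3 the labels are {entered}, so entered → valid is false there. This is the first violation.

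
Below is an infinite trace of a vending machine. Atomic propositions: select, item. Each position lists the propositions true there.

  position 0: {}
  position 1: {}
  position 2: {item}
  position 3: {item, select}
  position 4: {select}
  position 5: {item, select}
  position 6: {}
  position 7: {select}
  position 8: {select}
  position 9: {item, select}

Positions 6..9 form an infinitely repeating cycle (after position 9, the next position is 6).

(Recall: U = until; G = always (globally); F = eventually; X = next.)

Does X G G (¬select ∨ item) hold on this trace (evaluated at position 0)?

No

The position after 0 is 1; G G (¬select ∨ item) is false there.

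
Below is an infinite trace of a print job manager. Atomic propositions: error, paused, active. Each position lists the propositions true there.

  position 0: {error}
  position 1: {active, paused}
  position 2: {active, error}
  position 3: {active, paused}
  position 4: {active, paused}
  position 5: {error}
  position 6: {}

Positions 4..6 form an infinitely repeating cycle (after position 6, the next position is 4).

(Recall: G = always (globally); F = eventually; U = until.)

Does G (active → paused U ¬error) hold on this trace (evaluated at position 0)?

active → paused U ¬error must hold at every position from 0 onward. It fails at position 2, so G (active → paused U ¬error) is false.
Positions where active holds: 1, 2, 3, 4.
Check paused U ¬error at each: 1→ok, 2→fails, 3→ok, 4→ok.

No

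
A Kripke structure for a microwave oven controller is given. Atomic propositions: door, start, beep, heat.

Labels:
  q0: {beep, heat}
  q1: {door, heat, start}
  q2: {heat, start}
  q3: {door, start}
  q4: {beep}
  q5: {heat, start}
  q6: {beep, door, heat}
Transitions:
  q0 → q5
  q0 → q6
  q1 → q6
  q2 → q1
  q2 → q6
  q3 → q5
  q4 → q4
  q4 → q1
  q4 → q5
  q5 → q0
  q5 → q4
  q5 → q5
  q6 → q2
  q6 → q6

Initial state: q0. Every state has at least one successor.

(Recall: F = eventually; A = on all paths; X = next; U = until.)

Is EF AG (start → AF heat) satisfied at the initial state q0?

Satisfied

States satisfying AG (start → AF heat): {q0, q1, q2, q3, q4, q5, q6}.
States satisfying EF AG (start → AF heat): {q0, q1, q2, q3, q4, q5, q6}.
Some path from q0 reaches a state where AG (start → AF heat) holds.
q0 ∈ Sat(EF AG (start → AF heat)).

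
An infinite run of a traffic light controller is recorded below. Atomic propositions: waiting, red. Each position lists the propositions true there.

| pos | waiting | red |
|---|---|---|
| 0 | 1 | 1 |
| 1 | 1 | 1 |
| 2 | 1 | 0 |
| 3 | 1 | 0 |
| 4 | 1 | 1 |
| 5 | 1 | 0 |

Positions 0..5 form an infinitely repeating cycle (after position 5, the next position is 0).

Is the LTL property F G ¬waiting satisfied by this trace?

G ¬waiting is false at every position 0..5, so it never becomes true and F G ¬waiting fails.

Does not hold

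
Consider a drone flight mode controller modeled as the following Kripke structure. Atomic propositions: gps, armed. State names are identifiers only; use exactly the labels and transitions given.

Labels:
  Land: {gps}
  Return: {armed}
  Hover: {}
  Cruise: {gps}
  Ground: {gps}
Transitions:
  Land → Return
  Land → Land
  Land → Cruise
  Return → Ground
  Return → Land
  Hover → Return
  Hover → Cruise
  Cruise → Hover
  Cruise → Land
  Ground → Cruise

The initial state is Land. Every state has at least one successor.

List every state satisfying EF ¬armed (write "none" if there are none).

{Land, Return, Hover, Cruise, Ground}

States satisfying ¬armed: {Land, Hover, Cruise, Ground}.
States satisfying EF ¬armed: {Land, Return, Hover, Cruise, Ground}.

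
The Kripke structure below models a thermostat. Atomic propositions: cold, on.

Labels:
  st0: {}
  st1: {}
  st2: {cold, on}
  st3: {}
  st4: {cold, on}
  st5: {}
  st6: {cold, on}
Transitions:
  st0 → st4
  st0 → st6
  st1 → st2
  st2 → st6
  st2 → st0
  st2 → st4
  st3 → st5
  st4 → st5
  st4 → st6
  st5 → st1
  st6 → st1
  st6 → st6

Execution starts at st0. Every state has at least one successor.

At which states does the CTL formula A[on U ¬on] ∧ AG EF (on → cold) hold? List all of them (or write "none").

States satisfying on: {st2, st4, st6}.
States satisfying ¬on: {st0, st1, st3, st5}.
States satisfying A[on U ¬on]: {st0, st1, st3, st5}.
States satisfying EF (on → cold): {st0, st1, st2, st3, st4, st5, st6}.
States satisfying AG EF (on → cold): {st0, st1, st2, st3, st4, st5, st6}.
States satisfying A[on U ¬on] ∧ AG EF (on → cold): {st0, st1, st3, st5}.

{st0, st1, st3, st5}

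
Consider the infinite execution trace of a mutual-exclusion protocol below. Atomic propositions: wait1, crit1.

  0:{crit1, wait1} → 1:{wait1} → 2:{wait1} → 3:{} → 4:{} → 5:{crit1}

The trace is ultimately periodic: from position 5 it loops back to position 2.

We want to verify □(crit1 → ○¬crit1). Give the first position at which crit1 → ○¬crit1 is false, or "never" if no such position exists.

never

crit1 → ○¬crit1 holds at every position 0..5, and those are all the positions the trace ever visits, so the invariant □(crit1 → ○¬crit1) is never violated.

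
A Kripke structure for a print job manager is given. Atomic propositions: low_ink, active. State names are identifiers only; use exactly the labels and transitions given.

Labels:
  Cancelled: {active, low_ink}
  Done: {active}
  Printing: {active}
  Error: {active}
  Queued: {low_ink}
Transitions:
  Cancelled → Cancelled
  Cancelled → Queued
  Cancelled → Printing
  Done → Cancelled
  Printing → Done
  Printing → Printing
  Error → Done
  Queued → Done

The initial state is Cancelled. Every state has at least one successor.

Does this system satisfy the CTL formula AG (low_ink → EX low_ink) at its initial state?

States satisfying low_ink → EX low_ink: {Cancelled, Done, Printing, Error}.
States satisfying AG (low_ink → EX low_ink): ∅.
Queued is reachable from Cancelled and violates low_ink → EX low_ink, so AG fails at Cancelled.
Cancelled ∉ Sat(AG (low_ink → EX low_ink)).

Violated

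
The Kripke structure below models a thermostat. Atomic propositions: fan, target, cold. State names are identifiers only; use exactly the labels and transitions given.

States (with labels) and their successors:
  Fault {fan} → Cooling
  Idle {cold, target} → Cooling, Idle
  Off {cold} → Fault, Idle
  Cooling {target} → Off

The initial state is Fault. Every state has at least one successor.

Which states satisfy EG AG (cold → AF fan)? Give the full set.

States satisfying AG (cold → AF fan): ∅.
States satisfying EG AG (cold → AF fan): ∅.

none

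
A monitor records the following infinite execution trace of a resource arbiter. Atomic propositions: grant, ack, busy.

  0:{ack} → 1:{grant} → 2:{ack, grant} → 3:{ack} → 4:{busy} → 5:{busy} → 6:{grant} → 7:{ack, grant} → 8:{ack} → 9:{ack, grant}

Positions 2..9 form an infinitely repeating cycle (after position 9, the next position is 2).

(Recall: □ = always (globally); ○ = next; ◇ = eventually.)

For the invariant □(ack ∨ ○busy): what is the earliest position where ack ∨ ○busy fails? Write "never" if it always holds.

1

Check ack ∨ ○busy at each position in order: 0 ✓.
At position 1 the labels are {grant} and the next position 2 has {ack, grant}, so ack ∨ ○busy is false there. This is the first violation.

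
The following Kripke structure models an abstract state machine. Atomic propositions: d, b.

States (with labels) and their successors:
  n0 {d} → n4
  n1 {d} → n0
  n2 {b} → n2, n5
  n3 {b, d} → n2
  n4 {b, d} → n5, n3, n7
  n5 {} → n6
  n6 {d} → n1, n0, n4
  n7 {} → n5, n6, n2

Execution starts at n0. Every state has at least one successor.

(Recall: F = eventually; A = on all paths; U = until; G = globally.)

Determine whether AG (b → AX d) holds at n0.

Does not hold

States satisfying b → AX d: {n0, n1, n5, n6, n7}.
States satisfying AG (b → AX d): ∅.
n2 is reachable from n0 and violates b → AX d, so AG fails at n0.
n0 ∉ Sat(AG (b → AX d)).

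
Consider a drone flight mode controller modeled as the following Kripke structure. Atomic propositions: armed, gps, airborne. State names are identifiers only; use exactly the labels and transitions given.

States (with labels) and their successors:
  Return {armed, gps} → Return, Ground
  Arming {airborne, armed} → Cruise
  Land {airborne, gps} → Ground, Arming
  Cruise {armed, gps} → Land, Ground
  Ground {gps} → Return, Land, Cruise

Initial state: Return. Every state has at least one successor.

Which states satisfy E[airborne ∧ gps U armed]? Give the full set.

{Return, Arming, Land, Cruise}

States satisfying airborne ∧ gps: {Land}.
States satisfying armed: {Return, Arming, Cruise}.
States satisfying E[airborne ∧ gps U armed]: {Return, Arming, Land, Cruise}.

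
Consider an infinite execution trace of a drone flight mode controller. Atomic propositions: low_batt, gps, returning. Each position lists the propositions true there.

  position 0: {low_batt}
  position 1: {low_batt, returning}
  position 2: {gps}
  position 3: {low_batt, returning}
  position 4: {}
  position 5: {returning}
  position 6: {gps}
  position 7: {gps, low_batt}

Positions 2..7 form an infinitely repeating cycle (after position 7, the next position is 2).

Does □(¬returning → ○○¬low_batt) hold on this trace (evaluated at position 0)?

Does not hold

¬returning → ○○¬low_batt must hold at every position from 0 onward. It fails at position 7, so □(¬returning → ○○¬low_batt) is false.
Positions where ¬returning holds: 0, 2, 4, 6, 7.
Check ○○¬low_batt at each: 0→ok, 2→ok, 4→ok, 6→ok, 7→fails.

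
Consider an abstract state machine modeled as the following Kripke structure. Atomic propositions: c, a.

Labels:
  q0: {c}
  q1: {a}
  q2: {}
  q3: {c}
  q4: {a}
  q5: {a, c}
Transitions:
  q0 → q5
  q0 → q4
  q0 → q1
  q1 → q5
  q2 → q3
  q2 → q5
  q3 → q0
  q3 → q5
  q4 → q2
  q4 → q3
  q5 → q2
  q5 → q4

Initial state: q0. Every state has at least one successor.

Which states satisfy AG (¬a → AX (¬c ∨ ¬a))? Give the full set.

States satisfying ¬a → AX (¬c ∨ ¬a): {q1, q4, q5}.
States satisfying AG (¬a → AX (¬c ∨ ¬a)): ∅.

none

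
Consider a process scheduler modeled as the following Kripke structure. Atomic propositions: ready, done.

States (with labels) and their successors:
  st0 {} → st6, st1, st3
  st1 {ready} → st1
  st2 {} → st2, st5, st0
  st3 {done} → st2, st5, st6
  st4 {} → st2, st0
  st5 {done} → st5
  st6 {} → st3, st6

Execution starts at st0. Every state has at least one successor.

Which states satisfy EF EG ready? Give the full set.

States satisfying EG ready: {st1}.
States satisfying EF EG ready: {st0, st1, st2, st3, st4, st6}.

{st0, st1, st2, st3, st4, st6}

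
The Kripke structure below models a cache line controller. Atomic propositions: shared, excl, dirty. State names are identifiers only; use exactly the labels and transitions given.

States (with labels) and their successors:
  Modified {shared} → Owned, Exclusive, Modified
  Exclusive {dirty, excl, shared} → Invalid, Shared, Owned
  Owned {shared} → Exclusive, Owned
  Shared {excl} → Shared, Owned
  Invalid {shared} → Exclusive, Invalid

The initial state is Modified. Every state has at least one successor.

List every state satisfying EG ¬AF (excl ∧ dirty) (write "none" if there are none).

{Modified, Owned, Shared, Invalid}

States satisfying ¬AF (excl ∧ dirty): {Modified, Owned, Shared, Invalid}.
States satisfying EG ¬AF (excl ∧ dirty): {Modified, Owned, Shared, Invalid}.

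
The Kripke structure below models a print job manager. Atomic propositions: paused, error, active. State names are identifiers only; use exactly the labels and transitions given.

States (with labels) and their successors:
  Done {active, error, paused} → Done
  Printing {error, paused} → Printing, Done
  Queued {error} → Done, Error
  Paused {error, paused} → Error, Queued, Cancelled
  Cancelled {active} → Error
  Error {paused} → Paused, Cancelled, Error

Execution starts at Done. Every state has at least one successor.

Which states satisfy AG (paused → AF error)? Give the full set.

{Done, Printing}

States satisfying paused → AF error: {Done, Printing, Queued, Paused, Cancelled}.
States satisfying AG (paused → AF error): {Done, Printing}.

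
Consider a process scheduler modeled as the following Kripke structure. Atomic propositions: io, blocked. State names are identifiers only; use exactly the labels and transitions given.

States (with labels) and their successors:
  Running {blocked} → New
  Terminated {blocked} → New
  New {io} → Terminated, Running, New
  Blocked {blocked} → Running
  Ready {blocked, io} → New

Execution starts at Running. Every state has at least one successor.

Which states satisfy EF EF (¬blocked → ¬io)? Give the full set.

States satisfying EF (¬blocked → ¬io): {Running, Terminated, New, Blocked, Ready}.
States satisfying EF EF (¬blocked → ¬io): {Running, Terminated, New, Blocked, Ready}.

{Running, Terminated, New, Blocked, Ready}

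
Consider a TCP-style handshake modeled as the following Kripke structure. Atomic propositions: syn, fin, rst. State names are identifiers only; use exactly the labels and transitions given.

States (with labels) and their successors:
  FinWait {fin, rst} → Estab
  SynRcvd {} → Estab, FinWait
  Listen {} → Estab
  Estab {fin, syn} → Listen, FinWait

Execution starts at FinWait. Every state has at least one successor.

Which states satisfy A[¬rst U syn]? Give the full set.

States satisfying ¬rst: {SynRcvd, Listen, Estab}.
States satisfying syn: {Estab}.
States satisfying A[¬rst U syn]: {Listen, Estab}.

{Listen, Estab}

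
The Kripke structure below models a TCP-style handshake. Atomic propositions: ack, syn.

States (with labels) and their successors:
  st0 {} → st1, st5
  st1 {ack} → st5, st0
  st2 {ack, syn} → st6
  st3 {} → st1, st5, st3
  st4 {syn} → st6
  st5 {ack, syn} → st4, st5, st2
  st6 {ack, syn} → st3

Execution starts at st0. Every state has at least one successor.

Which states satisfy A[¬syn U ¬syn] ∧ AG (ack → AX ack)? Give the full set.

States satisfying ¬syn: {st0, st1, st3}.
States satisfying A[¬syn U ¬syn]: {st0, st1, st3}.
States satisfying ack → AX ack: {st0, st2, st3, st4}.
States satisfying AG (ack → AX ack): ∅.
States satisfying A[¬syn U ¬syn] ∧ AG (ack → AX ack): ∅.

none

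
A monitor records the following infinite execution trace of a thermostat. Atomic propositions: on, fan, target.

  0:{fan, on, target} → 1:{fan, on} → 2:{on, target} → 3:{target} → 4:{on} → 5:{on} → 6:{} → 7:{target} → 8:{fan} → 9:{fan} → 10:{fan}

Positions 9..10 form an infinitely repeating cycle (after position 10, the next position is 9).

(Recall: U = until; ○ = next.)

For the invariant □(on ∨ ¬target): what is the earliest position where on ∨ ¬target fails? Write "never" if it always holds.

3

Check on ∨ ¬target at each position in order: 0 ✓, 1 ✓, 2 ✓.
At position 3 the labels are {target}, so on ∨ ¬target is false there. This is the first violation.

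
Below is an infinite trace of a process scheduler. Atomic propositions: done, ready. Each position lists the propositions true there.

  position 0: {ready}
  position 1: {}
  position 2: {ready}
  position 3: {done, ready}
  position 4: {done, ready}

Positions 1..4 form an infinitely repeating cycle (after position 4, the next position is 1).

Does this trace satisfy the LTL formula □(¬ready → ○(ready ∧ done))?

¬ready → ○(ready ∧ done) must hold at every position from 0 onward. It fails at position 1, so □(¬ready → ○(ready ∧ done)) is false.
Positions where ¬ready holds: 1.
Check ○(ready ∧ done) at each: 1→fails.

No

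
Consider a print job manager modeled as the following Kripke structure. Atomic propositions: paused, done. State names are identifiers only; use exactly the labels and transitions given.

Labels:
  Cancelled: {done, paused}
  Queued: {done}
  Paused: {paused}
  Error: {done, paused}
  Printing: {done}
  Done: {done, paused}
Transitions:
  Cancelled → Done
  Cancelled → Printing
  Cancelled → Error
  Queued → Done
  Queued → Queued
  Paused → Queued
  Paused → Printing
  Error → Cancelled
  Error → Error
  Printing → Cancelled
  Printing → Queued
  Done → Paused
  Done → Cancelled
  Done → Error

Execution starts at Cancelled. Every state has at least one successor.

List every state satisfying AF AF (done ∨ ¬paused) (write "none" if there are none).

States satisfying AF (done ∨ ¬paused): {Cancelled, Queued, Paused, Error, Printing, Done}.
States satisfying AF AF (done ∨ ¬paused): {Cancelled, Queued, Paused, Error, Printing, Done}.

{Cancelled, Queued, Paused, Error, Printing, Done}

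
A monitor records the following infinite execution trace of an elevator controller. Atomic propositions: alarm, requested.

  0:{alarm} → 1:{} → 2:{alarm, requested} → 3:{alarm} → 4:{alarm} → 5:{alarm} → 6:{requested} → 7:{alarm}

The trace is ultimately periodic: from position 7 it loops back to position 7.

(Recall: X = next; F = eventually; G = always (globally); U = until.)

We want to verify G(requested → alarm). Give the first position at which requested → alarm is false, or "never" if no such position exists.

Check requested → alarm at each position in order: 0 ✓, 1 ✓, 2 ✓, 3 ✓, 4 ✓, 5 ✓.
At position 6 the labels are {requested}, so requested → alarm is false there. This is the first violation.

6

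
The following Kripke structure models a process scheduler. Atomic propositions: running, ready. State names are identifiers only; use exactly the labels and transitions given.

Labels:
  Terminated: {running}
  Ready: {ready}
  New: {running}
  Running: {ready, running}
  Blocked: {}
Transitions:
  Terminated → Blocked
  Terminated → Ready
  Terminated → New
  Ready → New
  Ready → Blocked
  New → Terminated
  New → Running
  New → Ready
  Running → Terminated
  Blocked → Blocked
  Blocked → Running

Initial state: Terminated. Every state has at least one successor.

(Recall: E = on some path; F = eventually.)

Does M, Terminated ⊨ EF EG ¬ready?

States satisfying EG ¬ready: {Terminated, New, Blocked}.
States satisfying EF EG ¬ready: {Terminated, Ready, New, Running, Blocked}.
Some path from Terminated reaches a state where EG ¬ready holds.
Terminated ∈ Sat(EF EG ¬ready).

Satisfied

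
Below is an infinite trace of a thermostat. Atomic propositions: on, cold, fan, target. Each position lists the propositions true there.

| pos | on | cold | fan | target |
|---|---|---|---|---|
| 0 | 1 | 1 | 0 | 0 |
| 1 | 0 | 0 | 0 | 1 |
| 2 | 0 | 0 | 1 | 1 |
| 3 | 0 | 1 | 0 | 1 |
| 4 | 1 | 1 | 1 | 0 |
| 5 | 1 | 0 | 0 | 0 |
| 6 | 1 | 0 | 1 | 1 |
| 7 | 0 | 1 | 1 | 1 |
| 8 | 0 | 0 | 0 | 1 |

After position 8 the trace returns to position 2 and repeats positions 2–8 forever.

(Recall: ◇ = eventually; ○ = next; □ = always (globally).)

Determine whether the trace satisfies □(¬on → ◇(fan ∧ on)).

Holds

¬on → ◇(fan ∧ on) holds at every position 0..8, and those are all positions ever visited, so □(¬on → ◇(fan ∧ on)) holds.
Positions where ¬on holds: 1, 2, 3, 7, 8.
Check ◇(fan ∧ on) at each: 1→ok, 2→ok, 3→ok, 7→ok, 8→ok.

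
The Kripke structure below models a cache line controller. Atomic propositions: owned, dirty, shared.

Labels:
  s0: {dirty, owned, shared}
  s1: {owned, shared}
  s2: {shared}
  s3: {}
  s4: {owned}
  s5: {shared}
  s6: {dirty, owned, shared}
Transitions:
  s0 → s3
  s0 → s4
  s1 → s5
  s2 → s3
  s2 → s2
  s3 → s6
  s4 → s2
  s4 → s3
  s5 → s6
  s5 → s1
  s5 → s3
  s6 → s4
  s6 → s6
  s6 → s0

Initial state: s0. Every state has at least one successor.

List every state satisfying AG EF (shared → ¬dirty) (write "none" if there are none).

{s0, s1, s2, s3, s4, s5, s6}

States satisfying EF (shared → ¬dirty): {s0, s1, s2, s3, s4, s5, s6}.
States satisfying AG EF (shared → ¬dirty): {s0, s1, s2, s3, s4, s5, s6}.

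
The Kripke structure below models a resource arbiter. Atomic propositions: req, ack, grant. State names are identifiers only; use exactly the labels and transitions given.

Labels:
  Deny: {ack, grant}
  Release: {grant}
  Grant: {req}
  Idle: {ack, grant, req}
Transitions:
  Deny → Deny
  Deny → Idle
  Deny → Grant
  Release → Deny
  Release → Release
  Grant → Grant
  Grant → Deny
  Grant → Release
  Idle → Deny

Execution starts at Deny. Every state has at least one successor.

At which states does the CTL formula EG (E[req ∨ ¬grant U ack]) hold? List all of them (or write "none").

States satisfying E[req ∨ ¬grant U ack]: {Deny, Grant, Idle}.
States satisfying EG (E[req ∨ ¬grant U ack]): {Deny, Grant, Idle}.

{Deny, Grant, Idle}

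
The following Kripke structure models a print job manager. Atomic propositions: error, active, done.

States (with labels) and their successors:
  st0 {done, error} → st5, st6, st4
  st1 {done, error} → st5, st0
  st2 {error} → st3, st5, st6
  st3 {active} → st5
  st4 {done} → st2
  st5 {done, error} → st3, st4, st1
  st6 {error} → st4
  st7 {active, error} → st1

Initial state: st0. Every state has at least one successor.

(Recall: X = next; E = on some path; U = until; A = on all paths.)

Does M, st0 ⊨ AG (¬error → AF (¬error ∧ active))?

Does not hold

States satisfying ¬error → AF (¬error ∧ active): {st0, st1, st2, st3, st5, st6, st7}.
States satisfying AG (¬error → AF (¬error ∧ active)): ∅.
st4 is reachable from st0 and violates ¬error → AF (¬error ∧ active), so AG fails at st0.
st0 ∉ Sat(AG (¬error → AF (¬error ∧ active))).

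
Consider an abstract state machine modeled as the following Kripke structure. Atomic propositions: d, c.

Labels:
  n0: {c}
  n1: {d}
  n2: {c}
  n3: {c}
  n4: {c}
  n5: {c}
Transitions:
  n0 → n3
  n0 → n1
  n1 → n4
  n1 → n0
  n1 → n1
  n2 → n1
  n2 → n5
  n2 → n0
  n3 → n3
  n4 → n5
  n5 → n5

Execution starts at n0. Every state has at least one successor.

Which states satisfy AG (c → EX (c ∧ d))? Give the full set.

none

States satisfying c → EX (c ∧ d): {n1}.
States satisfying AG (c → EX (c ∧ d)): ∅.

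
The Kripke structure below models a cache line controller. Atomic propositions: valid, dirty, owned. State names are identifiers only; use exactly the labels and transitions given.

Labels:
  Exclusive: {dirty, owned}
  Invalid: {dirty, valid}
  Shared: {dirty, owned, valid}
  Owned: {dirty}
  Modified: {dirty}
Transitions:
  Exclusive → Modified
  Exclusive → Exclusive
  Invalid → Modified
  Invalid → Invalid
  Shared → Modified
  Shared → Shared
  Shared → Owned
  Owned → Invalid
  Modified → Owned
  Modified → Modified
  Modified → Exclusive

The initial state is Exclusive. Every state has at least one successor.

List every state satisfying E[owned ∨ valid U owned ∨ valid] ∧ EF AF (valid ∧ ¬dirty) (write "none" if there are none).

none

States satisfying owned ∨ valid: {Exclusive, Invalid, Shared}.
States satisfying E[owned ∨ valid U owned ∨ valid]: {Exclusive, Invalid, Shared}.
States satisfying AF (valid ∧ ¬dirty): ∅.
States satisfying EF AF (valid ∧ ¬dirty): ∅.
States satisfying E[owned ∨ valid U owned ∨ valid] ∧ EF AF (valid ∧ ¬dirty): ∅.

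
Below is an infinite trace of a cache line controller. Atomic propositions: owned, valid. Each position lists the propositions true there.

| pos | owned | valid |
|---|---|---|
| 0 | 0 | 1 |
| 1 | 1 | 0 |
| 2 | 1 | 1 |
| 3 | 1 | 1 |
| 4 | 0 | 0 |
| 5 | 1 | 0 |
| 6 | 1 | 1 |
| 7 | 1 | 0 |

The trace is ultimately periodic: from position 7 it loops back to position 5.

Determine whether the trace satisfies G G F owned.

G F owned holds at every position 0..7, and those are all positions ever visited, so G G F owned holds.

Yes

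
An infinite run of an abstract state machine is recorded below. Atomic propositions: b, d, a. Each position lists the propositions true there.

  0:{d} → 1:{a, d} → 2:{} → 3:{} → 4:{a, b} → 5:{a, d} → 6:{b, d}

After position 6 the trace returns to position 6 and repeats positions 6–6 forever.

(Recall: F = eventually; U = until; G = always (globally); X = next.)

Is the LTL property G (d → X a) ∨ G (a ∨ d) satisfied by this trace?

No

d → X a must hold at every position from 0 onward. It fails at position 1, so G (d → X a) is false.
Positions where d holds: 0, 1, 5, 6.
Check X a at each: 0→ok, 1→fails, 5→fails, 6→fails.
a ∨ d must hold at every position from 0 onward. It fails at position 2, so G (a ∨ d) is false.
At position 0: G (d → X a) is false; G (a ∨ d) is false; so G (d → X a) ∨ G (a ∨ d) is false.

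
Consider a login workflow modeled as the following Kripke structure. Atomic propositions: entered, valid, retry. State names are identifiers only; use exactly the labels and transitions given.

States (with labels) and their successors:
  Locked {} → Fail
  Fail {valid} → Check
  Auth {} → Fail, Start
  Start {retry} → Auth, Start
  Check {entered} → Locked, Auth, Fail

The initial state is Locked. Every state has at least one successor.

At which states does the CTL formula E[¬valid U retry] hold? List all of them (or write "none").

{Auth, Start, Check}

States satisfying ¬valid: {Locked, Auth, Start, Check}.
States satisfying retry: {Start}.
States satisfying E[¬valid U retry]: {Auth, Start, Check}.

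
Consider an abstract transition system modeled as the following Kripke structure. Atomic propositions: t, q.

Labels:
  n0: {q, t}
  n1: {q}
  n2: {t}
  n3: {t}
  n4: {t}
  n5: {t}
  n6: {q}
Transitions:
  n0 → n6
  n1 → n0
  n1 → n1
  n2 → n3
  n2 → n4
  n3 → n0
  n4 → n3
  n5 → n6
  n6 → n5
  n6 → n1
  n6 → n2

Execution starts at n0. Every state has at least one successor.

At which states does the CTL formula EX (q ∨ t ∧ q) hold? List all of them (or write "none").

States satisfying q ∨ t ∧ q: {n0, n1, n6}.
States satisfying EX (q ∨ t ∧ q): {n0, n1, n3, n5, n6}.

{n0, n1, n3, n5, n6}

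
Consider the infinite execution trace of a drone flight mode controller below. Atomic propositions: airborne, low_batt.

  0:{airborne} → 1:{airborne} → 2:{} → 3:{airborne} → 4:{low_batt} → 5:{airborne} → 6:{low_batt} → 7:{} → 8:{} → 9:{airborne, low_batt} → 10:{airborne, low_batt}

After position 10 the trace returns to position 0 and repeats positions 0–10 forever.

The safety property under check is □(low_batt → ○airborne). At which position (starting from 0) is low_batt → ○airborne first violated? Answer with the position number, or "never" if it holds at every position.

6

Check low_batt → ○airborne at each position in order: 0 ✓, 1 ✓, 2 ✓, 3 ✓, 4 ✓, 5 ✓.
At position 6 the labels are {low_batt} and the next position 7 has {}, so low_batt → ○airborne is false there. This is the first violation.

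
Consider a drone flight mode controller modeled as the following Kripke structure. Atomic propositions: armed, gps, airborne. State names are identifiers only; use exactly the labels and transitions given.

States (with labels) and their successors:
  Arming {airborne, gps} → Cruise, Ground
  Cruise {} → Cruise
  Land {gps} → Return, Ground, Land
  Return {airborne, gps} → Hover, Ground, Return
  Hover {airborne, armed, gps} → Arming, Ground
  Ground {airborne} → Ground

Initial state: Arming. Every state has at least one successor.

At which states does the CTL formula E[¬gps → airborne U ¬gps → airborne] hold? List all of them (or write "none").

States satisfying ¬gps → airborne: {Arming, Land, Return, Hover, Ground}.
States satisfying E[¬gps → airborne U ¬gps → airborne]: {Arming, Land, Return, Hover, Ground}.

{Arming, Land, Return, Hover, Ground}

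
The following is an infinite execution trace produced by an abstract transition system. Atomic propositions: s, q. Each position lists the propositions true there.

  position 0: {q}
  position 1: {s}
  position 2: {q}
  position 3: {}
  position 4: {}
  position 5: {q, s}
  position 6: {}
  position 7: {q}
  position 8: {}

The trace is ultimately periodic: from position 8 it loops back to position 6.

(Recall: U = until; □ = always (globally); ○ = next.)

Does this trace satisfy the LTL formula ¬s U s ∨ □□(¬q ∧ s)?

Satisfied

Walking from position 0: s first holds at position 1, and ¬s holds at every earlier position along the way, so ¬s U s holds.
□(¬q ∧ s) must hold at every position from 0 onward. It fails at position 0, so □□(¬q ∧ s) is false.
At position 0: ¬s U s is true; □□(¬q ∧ s) is false; so ¬s U s ∨ □□(¬q ∧ s) is true.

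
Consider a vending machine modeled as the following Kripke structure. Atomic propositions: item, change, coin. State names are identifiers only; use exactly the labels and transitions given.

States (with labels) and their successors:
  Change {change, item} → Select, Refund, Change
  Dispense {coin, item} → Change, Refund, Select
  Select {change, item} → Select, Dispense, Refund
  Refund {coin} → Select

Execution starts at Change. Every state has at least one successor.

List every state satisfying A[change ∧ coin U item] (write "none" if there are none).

{Change, Dispense, Select}

States satisfying change ∧ coin: ∅.
States satisfying item: {Change, Dispense, Select}.
States satisfying A[change ∧ coin U item]: {Change, Dispense, Select}.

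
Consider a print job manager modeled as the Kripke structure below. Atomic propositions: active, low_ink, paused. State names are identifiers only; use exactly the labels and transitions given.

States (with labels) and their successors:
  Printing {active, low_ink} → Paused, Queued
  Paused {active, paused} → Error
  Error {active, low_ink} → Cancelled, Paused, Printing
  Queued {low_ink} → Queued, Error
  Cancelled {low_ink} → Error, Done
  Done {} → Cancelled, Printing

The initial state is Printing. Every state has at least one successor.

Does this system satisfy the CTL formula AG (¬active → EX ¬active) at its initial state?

Yes

States satisfying ¬active → EX ¬active: {Printing, Paused, Error, Queued, Cancelled, Done}.
States satisfying AG (¬active → EX ¬active): {Printing, Paused, Error, Queued, Cancelled, Done}.
Every state reachable from Printing satisfies ¬active → EX ¬active.
Printing ∈ Sat(AG (¬active → EX ¬active)).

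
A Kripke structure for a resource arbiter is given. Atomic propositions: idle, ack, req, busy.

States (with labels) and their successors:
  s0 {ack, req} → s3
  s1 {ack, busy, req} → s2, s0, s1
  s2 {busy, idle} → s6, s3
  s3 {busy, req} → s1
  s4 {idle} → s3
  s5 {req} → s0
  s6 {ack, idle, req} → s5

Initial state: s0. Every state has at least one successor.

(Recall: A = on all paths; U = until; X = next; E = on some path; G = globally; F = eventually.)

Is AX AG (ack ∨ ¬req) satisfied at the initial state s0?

States satisfying AG (ack ∨ ¬req): ∅.
States satisfying AX AG (ack ∨ ¬req): ∅.
s0 ∉ Sat(AX AG (ack ∨ ¬req)).

Violated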